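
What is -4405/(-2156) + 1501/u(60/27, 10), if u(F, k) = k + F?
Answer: 1345907/10780 ≈ 124.85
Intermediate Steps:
u(F, k) = F + k
-4405/(-2156) + 1501/u(60/27, 10) = -4405/(-2156) + 1501/(60/27 + 10) = -4405*(-1/2156) + 1501/(60*(1/27) + 10) = 4405/2156 + 1501/(20/9 + 10) = 4405/2156 + 1501/(110/9) = 4405/2156 + 1501*(9/110) = 4405/2156 + 13509/110 = 1345907/10780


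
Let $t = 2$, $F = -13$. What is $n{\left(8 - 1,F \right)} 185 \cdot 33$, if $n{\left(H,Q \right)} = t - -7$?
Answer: $54945$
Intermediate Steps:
$n{\left(H,Q \right)} = 9$ ($n{\left(H,Q \right)} = 2 - -7 = 2 + 7 = 9$)
$n{\left(8 - 1,F \right)} 185 \cdot 33 = 9 \cdot 185 \cdot 33 = 1665 \cdot 33 = 54945$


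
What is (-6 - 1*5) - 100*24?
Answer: -2411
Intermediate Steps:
(-6 - 1*5) - 100*24 = (-6 - 5) - 2400 = -11 - 2400 = -2411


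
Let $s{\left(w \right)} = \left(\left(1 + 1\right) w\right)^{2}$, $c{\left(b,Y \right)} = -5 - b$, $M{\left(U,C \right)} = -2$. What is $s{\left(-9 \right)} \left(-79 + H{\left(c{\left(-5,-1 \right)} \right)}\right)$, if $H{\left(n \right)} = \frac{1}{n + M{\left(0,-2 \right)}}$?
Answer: $-25758$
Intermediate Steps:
$H{\left(n \right)} = \frac{1}{-2 + n}$ ($H{\left(n \right)} = \frac{1}{n - 2} = \frac{1}{-2 + n}$)
$s{\left(w \right)} = 4 w^{2}$ ($s{\left(w \right)} = \left(2 w\right)^{2} = 4 w^{2}$)
$s{\left(-9 \right)} \left(-79 + H{\left(c{\left(-5,-1 \right)} \right)}\right) = 4 \left(-9\right)^{2} \left(-79 + \frac{1}{-2 - 0}\right) = 4 \cdot 81 \left(-79 + \frac{1}{-2 + \left(-5 + 5\right)}\right) = 324 \left(-79 + \frac{1}{-2 + 0}\right) = 324 \left(-79 + \frac{1}{-2}\right) = 324 \left(-79 - \frac{1}{2}\right) = 324 \left(- \frac{159}{2}\right) = -25758$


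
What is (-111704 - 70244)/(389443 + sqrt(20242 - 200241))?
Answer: -17714593741/37916507562 + 45487*I*sqrt(179999)/37916507562 ≈ -0.4672 + 0.00050897*I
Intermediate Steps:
(-111704 - 70244)/(389443 + sqrt(20242 - 200241)) = -181948/(389443 + sqrt(-179999)) = -181948/(389443 + I*sqrt(179999))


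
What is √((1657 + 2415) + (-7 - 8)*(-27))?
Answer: 11*√37 ≈ 66.910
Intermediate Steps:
√((1657 + 2415) + (-7 - 8)*(-27)) = √(4072 - 15*(-27)) = √(4072 + 405) = √4477 = 11*√37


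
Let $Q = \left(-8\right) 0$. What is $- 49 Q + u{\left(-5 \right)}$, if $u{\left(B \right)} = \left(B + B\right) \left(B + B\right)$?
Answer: $100$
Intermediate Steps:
$u{\left(B \right)} = 4 B^{2}$ ($u{\left(B \right)} = 2 B 2 B = 4 B^{2}$)
$Q = 0$
$- 49 Q + u{\left(-5 \right)} = \left(-49\right) 0 + 4 \left(-5\right)^{2} = 0 + 4 \cdot 25 = 0 + 100 = 100$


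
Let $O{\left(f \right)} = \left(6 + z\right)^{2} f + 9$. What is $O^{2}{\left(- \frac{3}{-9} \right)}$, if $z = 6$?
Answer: $3249$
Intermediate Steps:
$O{\left(f \right)} = 9 + 144 f$ ($O{\left(f \right)} = \left(6 + 6\right)^{2} f + 9 = 12^{2} f + 9 = 144 f + 9 = 9 + 144 f$)
$O^{2}{\left(- \frac{3}{-9} \right)} = \left(9 + 144 \left(- \frac{3}{-9}\right)\right)^{2} = \left(9 + 144 \left(\left(-3\right) \left(- \frac{1}{9}\right)\right)\right)^{2} = \left(9 + 144 \cdot \frac{1}{3}\right)^{2} = \left(9 + 48\right)^{2} = 57^{2} = 3249$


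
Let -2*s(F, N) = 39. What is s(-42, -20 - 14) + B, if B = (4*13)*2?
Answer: 169/2 ≈ 84.500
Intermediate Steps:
s(F, N) = -39/2 (s(F, N) = -½*39 = -39/2)
B = 104 (B = 52*2 = 104)
s(-42, -20 - 14) + B = -39/2 + 104 = 169/2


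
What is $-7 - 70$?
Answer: $-77$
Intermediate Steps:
$-7 - 70 = -77$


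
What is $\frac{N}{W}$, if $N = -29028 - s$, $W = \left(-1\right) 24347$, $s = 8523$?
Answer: $\frac{37551}{24347} \approx 1.5423$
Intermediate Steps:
$W = -24347$
$N = -37551$ ($N = -29028 - 8523 = -37551$)
$\frac{N}{W} = - \frac{37551}{-24347} = \left(-37551\right) \left(- \frac{1}{24347}\right) = \frac{37551}{24347}$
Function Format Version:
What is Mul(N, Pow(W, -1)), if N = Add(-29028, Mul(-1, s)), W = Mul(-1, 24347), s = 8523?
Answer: Rational(37551, 24347) ≈ 1.5423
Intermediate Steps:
W = -24347
N = -37551 (N = Add(-29028, Mul(-1, 8523)) = Add(-29028, -8523) = -37551)
Mul(N, Pow(W, -1)) = Mul(-37551, Pow(-24347, -1)) = Mul(-37551, Rational(-1, 24347)) = Rational(37551, 24347)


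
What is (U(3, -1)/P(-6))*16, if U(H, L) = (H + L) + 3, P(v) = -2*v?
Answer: 20/3 ≈ 6.6667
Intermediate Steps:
U(H, L) = 3 + H + L
(U(3, -1)/P(-6))*16 = ((3 + 3 - 1)/((-2*(-6))))*16 = (5/12)*16 = 20/3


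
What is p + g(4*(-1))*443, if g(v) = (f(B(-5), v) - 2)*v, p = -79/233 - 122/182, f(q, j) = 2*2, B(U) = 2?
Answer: -75164834/21203 ≈ -3545.0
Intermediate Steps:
f(q, j) = 4
p = -21402/21203 (p = -79*1/233 - 122*1/182 = -79/233 - 61/91 = -21402/21203 ≈ -1.0094)
g(v) = 2*v (g(v) = (4 - 2)*v = 2*v)
p + g(4*(-1))*443 = -21402/21203 + (2*(4*(-1)))*443 = -21402/21203 + (2*(-4))*443 = -21402/21203 - 8*443 = -21402/21203 - 3544 = -75164834/21203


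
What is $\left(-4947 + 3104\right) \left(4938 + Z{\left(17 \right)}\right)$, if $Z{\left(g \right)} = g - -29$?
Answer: $-9185512$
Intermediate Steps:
$Z{\left(g \right)} = 29 + g$ ($Z{\left(g \right)} = g + 29 = 29 + g$)
$\left(-4947 + 3104\right) \left(4938 + Z{\left(17 \right)}\right) = \left(-4947 + 3104\right) \left(4938 + \left(29 + 17\right)\right) = - 1843 \left(4938 + 46\right) = \left(-1843\right) 4984 = -9185512$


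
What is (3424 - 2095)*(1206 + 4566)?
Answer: 7670988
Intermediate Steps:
(3424 - 2095)*(1206 + 4566) = 1329*5772 = 7670988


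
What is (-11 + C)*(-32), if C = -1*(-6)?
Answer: 160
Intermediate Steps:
C = 6
(-11 + C)*(-32) = (-11 + 6)*(-32) = -5*(-32) = 160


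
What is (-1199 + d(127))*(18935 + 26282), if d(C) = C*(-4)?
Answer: -77185419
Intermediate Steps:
d(C) = -4*C
(-1199 + d(127))*(18935 + 26282) = (-1199 - 4*127)*(18935 + 26282) = (-1199 - 508)*45217 = -1707*45217 = -77185419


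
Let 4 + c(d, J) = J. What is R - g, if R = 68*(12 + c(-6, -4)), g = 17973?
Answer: -17701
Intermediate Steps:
c(d, J) = -4 + J
R = 272 (R = 68*(12 + (-4 - 4)) = 68*(12 - 8) = 68*4 = 272)
R - g = 272 - 1*17973 = 272 - 17973 = -17701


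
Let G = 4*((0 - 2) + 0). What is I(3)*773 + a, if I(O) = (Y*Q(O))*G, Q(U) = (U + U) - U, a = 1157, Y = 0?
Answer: 1157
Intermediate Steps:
Q(U) = U (Q(U) = 2*U - U = U)
G = -8 (G = 4*(-2 + 0) = 4*(-2) = -8)
I(O) = 0 (I(O) = (0*O)*(-8) = 0*(-8) = 0)
I(3)*773 + a = 0*773 + 1157 = 0 + 1157 = 1157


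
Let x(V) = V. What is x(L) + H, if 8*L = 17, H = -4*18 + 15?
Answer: -439/8 ≈ -54.875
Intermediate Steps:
H = -57 (H = -72 + 15 = -57)
L = 17/8 (L = (⅛)*17 = 17/8 ≈ 2.1250)
x(L) + H = 17/8 - 57 = -439/8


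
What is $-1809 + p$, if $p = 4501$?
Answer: $2692$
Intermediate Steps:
$-1809 + p = -1809 + 4501 = 2692$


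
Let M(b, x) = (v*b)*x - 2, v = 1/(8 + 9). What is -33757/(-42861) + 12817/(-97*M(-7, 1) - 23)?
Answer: 9459993031/153699546 ≈ 61.549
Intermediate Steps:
v = 1/17 ≈ 0.058824
M(b, x) = -2 + b*x/17 (M(b, x) = (b/17)*x - 2 = b*x/17 - 2 = -2 + b*x/17)
-33757/(-42861) + 12817/(-97*M(-7, 1) - 23) = -33757/(-42861) + 12817/(-97*(-2 + (1/17)*(-7)*1) - 23) = -33757*(-1/42861) + 12817/(-97*(-2 - 7/17) - 23) = 33757/42861 + 12817/(-97*(-41/17) - 23) = 33757/42861 + 12817/(3977/17 - 23) = 33757/42861 + 12817/(3586/17) = 33757/42861 + 12817*(17/3586) = 33757/42861 + 217889/3586 = 9459993031/153699546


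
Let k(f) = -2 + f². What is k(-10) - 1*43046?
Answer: -42948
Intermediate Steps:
k(-10) - 1*43046 = (-2 + (-10)²) - 1*43046 = (-2 + 100) - 43046 = 98 - 43046 = -42948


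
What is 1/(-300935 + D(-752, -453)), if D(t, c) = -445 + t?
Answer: -1/302132 ≈ -3.3098e-6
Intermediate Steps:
1/(-300935 + D(-752, -453)) = 1/(-300935 + (-445 - 752)) = 1/(-300935 - 1197) = 1/(-302132) = -1/302132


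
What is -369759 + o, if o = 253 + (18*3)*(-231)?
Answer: -381980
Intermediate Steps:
o = -12221 (o = 253 + 54*(-231) = 253 - 12474 = -12221)
-369759 + o = -369759 - 12221 = -381980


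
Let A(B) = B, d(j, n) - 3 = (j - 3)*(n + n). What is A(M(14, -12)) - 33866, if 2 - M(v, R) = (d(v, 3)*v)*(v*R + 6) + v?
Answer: 122614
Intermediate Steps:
d(j, n) = 3 + 2*n*(-3 + j) (d(j, n) = 3 + (j - 3)*(n + n) = 3 + (-3 + j)*(2*n) = 3 + 2*n*(-3 + j))
M(v, R) = 2 - v - v*(-15 + 6*v)*(6 + R*v) (M(v, R) = 2 - (((3 - 6*3 + 2*v*3)*v)*(v*R + 6) + v) = 2 - (((3 - 18 + 6*v)*v)*(R*v + 6) + v) = 2 - (((-15 + 6*v)*v)*(6 + R*v) + v) = 2 - ((v*(-15 + 6*v))*(6 + R*v) + v) = 2 - (v*(-15 + 6*v)*(6 + R*v) + v) = 2 - (v + v*(-15 + 6*v)*(6 + R*v)) = 2 + (-v - v*(-15 + 6*v)*(6 + R*v)) = 2 - v - v*(-15 + 6*v)*(6 + R*v))
A(M(14, -12)) - 33866 = (2 - 1*14 - 18*14*(-5 + 2*14) - 3*(-12)*14**2*(-5 + 2*14)) - 33866 = (2 - 14 - 18*14*(-5 + 28) - 3*(-12)*196*(-5 + 28)) - 33866 = (2 - 14 - 18*14*23 - 3*(-12)*196*23) - 33866 = (2 - 14 - 5796 + 162288) - 33866 = 156480 - 33866 = 122614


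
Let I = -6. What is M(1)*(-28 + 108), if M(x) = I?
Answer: -480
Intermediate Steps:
M(x) = -6
M(1)*(-28 + 108) = -6*(-28 + 108) = -6*80 = -480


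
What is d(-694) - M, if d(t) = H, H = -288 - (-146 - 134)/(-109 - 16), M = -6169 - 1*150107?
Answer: 3899644/25 ≈ 1.5599e+5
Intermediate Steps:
M = -156276 (M = -6169 - 150107 = -156276)
H = -7256/25 (H = -288 - (-280)/(-125) = -288 - (-280)*(-1)/125 = -288 - 1*56/25 = -288 - 56/25 = -7256/25 ≈ -290.24)
d(t) = -7256/25
d(-694) - M = -7256/25 - 1*(-156276) = -7256/25 + 156276 = 3899644/25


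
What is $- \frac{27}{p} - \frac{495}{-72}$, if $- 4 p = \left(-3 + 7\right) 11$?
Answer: $\frac{821}{88} \approx 9.3295$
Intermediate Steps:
$p = -11$ ($p = - \frac{\left(-3 + 7\right) 11}{4} = - \frac{4 \cdot 11}{4} = \left(- \frac{1}{4}\right) 44 = -11$)
$- \frac{27}{p} - \frac{495}{-72} = - \frac{27}{-11} - \frac{495}{-72} = \left(-27\right) \left(- \frac{1}{11}\right) - - \frac{55}{8} = \frac{27}{11} + \frac{55}{8} = \frac{821}{88}$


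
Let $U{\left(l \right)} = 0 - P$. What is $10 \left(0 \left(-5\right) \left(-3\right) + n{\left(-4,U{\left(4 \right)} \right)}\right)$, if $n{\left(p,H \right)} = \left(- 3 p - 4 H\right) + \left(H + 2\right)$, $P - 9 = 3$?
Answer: $500$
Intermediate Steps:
$P = 12$ ($P = 9 + 3 = 12$)
$U{\left(l \right)} = -12$ ($U{\left(l \right)} = 0 - 12 = -12$)
$n{\left(p,H \right)} = 2 - 3 H - 3 p$ ($n{\left(p,H \right)} = \left(- 4 H - 3 p\right) + \left(2 + H\right) = 2 - 3 H - 3 p$)
$10 \left(0 \left(-5\right) \left(-3\right) + n{\left(-4,U{\left(4 \right)} \right)}\right) = 10 \left(0 \left(-5\right) \left(-3\right) - -50\right) = 10 \left(0 \left(-3\right) + \left(2 + 36 + 12\right)\right) = 10 \left(0 + 50\right) = 10 \cdot 50 = 500$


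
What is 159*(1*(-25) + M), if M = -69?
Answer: -14946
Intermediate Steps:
159*(1*(-25) + M) = 159*(1*(-25) - 69) = 159*(-25 - 69) = 159*(-94) = -14946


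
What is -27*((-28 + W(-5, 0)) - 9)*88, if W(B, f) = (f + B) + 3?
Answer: 92664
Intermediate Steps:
W(B, f) = 3 + B + f (W(B, f) = (B + f) + 3 = 3 + B + f)
-27*((-28 + W(-5, 0)) - 9)*88 = -27*((-28 + (3 - 5 + 0)) - 9)*88 = -27*((-28 - 2) - 9)*88 = -27*(-30 - 9)*88 = -27*(-39)*88 = 1053*88 = 92664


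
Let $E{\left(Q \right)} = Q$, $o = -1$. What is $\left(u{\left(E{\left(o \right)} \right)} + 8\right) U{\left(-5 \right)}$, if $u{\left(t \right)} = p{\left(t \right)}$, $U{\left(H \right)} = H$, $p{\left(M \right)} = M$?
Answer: $-35$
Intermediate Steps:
$u{\left(t \right)} = t$
$\left(u{\left(E{\left(o \right)} \right)} + 8\right) U{\left(-5 \right)} = \left(-1 + 8\right) \left(-5\right) = 7 \left(-5\right) = -35$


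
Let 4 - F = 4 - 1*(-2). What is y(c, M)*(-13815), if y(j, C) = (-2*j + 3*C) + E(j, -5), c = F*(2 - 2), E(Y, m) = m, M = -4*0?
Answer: 69075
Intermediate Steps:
F = -2 (F = 4 - (4 - 1*(-2)) = 4 - (4 + 2) = 4 - 1*6 = 4 - 6 = -2)
M = 0
c = 0 (c = -2*(2 - 2) = -2*0 = 0)
y(j, C) = -5 - 2*j + 3*C (y(j, C) = (-2*j + 3*C) - 5 = -5 - 2*j + 3*C)
y(c, M)*(-13815) = (-5 - 2*0 + 3*0)*(-13815) = (-5 + 0 + 0)*(-13815) = -5*(-13815) = 69075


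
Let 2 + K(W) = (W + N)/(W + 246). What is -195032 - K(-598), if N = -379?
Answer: -68651537/352 ≈ -1.9503e+5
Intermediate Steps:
K(W) = -2 + (-379 + W)/(246 + W) (K(W) = -2 + (W - 379)/(W + 246) = -2 + (-379 + W)/(246 + W))
-195032 - K(-598) = -195032 - (-871 - 1*(-598))/(246 - 598) = -195032 - (-871 + 598)/(-352) = -195032 - (-1)*(-273)/352 = -195032 - 1*273/352 = -195032 - 273/352 = -68651537/352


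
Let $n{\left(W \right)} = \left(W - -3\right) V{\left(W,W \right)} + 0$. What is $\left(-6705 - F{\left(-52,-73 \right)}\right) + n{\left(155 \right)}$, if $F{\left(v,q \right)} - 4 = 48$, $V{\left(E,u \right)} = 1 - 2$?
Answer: $-6915$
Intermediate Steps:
$V{\left(E,u \right)} = -1$
$F{\left(v,q \right)} = 52$ ($F{\left(v,q \right)} = 4 + 48 = 52$)
$n{\left(W \right)} = -3 - W$ ($n{\left(W \right)} = \left(W - -3\right) \left(-1\right) + 0 = \left(W + 3\right) \left(-1\right) + 0 = \left(3 + W\right) \left(-1\right) + 0 = \left(-3 - W\right) + 0 = -3 - W$)
$\left(-6705 - F{\left(-52,-73 \right)}\right) + n{\left(155 \right)} = \left(-6705 - 52\right) - 158 = -6757 - 158 = -6915$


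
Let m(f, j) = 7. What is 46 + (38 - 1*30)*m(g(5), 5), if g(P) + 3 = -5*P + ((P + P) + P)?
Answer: 102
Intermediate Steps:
g(P) = -3 - 2*P (g(P) = -3 + (-5*P + ((P + P) + P)) = -3 + (-5*P + (2*P + P)) = -3 + (-5*P + 3*P) = -3 - 2*P)
46 + (38 - 1*30)*m(g(5), 5) = 46 + (38 - 1*30)*7 = 46 + (38 - 30)*7 = 46 + 8*7 = 46 + 56 = 102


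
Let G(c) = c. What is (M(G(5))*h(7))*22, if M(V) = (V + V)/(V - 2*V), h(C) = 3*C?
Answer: -924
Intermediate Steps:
M(V) = -2 (M(V) = (2*V)/((-V)) = (2*V)*(-1/V) = -2)
(M(G(5))*h(7))*22 = -6*7*22 = -2*21*22 = -42*22 = -924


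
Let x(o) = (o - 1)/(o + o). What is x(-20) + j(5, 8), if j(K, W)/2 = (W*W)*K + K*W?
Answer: 28821/40 ≈ 720.53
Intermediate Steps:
j(K, W) = 2*K*W + 2*K*W**2 (j(K, W) = 2*((W*W)*K + K*W) = 2*(W**2*K + K*W) = 2*(K*W**2 + K*W) = 2*(K*W + K*W**2) = 2*K*W + 2*K*W**2)
x(o) = (-1 + o)/(2*o) (x(o) = (-1 + o)/((2*o)) = (-1 + o)*(1/(2*o)) = (-1 + o)/(2*o))
x(-20) + j(5, 8) = (1/2)*(-1 - 20)/(-20) + 2*5*8*(1 + 8) = (1/2)*(-1/20)*(-21) + 2*5*8*9 = 21/40 + 720 = 28821/40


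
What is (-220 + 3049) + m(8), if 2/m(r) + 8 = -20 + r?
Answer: 28289/10 ≈ 2828.9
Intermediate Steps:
m(r) = 2/(-28 + r) (m(r) = 2/(-8 + (-20 + r)) = 2/(-28 + r))
(-220 + 3049) + m(8) = (-220 + 3049) + 2/(-28 + 8) = 2829 + 2/(-20) = 2829 + 2*(-1/20) = 2829 - ⅒ = 28289/10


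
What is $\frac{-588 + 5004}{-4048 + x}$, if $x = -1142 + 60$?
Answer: $- \frac{736}{855} \approx -0.86082$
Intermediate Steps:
$x = -1082$
$\frac{-588 + 5004}{-4048 + x} = \frac{-588 + 5004}{-4048 - 1082} = \frac{4416}{-5130} = 4416 \left(- \frac{1}{5130}\right) = - \frac{736}{855}$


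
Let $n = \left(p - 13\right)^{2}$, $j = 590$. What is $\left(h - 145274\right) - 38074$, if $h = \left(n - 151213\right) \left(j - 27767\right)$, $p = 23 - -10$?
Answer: $4098461553$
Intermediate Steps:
$p = 33$ ($p = 23 + 10 = 33$)
$n = 400$ ($n = \left(33 - 13\right)^{2} = 20^{2} = 400$)
$h = 4098644901$ ($h = \left(400 - 151213\right) \left(590 - 27767\right) = \left(-150813\right) \left(-27177\right) = 4098644901$)
$\left(h - 145274\right) - 38074 = \left(4098644901 - 145274\right) - 38074 = 4098499627 - 38074 = 4098461553$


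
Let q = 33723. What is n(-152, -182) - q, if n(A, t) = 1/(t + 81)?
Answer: -3406024/101 ≈ -33723.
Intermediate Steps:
n(A, t) = 1/(81 + t)
n(-152, -182) - q = 1/(81 - 182) - 1*33723 = 1/(-101) - 33723 = -1/101 - 33723 = -3406024/101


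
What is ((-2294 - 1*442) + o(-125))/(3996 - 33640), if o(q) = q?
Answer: 2861/29644 ≈ 0.096512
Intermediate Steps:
((-2294 - 1*442) + o(-125))/(3996 - 33640) = ((-2294 - 1*442) - 125)/(3996 - 33640) = ((-2294 - 442) - 125)/(-29644) = (-2736 - 125)*(-1/29644) = -2861*(-1/29644) = 2861/29644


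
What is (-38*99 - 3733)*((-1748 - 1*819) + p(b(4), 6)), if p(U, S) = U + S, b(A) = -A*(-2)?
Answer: 19134735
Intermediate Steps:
b(A) = 2*A
p(U, S) = S + U
(-38*99 - 3733)*((-1748 - 1*819) + p(b(4), 6)) = (-38*99 - 3733)*((-1748 - 1*819) + (6 + 2*4)) = (-3762 - 3733)*((-1748 - 819) + (6 + 8)) = -7495*(-2567 + 14) = -7495*(-2553) = 19134735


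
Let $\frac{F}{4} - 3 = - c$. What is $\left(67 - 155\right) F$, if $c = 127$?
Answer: $43648$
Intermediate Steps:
$F = -496$ ($F = 12 + 4 \left(\left(-1\right) 127\right) = 12 + 4 \left(-127\right) = 12 - 508 = -496$)
$\left(67 - 155\right) F = \left(67 - 155\right) \left(-496\right) = \left(-88\right) \left(-496\right) = 43648$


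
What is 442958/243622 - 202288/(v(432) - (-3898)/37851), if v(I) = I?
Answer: -9883621643867/21194504945 ≈ -466.33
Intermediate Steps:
442958/243622 - 202288/(v(432) - (-3898)/37851) = 442958/243622 - 202288/(432 - (-3898)/37851) = 442958*(1/243622) - 202288/(432 - (-3898)/37851) = 221479/121811 - 202288/(432 - 1*(-3898/37851)) = 221479/121811 - 202288/(432 + 3898/37851) = 221479/121811 - 202288/16355530/37851 = 221479/121811 - 202288*37851/16355530 = 221479/121811 - 81455352/173995 = -9883621643867/21194504945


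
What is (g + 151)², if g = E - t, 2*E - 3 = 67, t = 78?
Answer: 11664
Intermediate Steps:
E = 35 (E = 3/2 + (½)*67 = 3/2 + 67/2 = 35)
g = -43 (g = 35 - 1*78 = 35 - 78 = -43)
(g + 151)² = (-43 + 151)² = 108² = 11664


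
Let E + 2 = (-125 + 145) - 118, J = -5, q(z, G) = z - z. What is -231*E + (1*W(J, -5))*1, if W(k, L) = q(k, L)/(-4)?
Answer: 23100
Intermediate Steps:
q(z, G) = 0
W(k, L) = 0 (W(k, L) = 0/(-4) = 0*(-1/4) = 0)
E = -100 (E = -2 + ((-125 + 145) - 118) = -2 + (20 - 118) = -2 - 98 = -100)
-231*E + (1*W(J, -5))*1 = -231*(-100) + (1*0)*1 = 23100 + 0*1 = 23100 + 0 = 23100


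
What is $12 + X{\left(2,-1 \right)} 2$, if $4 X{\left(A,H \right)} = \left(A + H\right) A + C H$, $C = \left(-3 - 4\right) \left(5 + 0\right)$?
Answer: $\frac{61}{2} \approx 30.5$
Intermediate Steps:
$C = -35$ ($C = \left(-7\right) 5 = -35$)
$X{\left(A,H \right)} = - \frac{35 H}{4} + \frac{A \left(A + H\right)}{4}$ ($X{\left(A,H \right)} = \frac{\left(A + H\right) A - 35 H}{4} = \frac{A \left(A + H\right) - 35 H}{4} = \frac{- 35 H + A \left(A + H\right)}{4} = - \frac{35 H}{4} + \frac{A \left(A + H\right)}{4}$)
$12 + X{\left(2,-1 \right)} 2 = 12 + \left(\left(- \frac{35}{4}\right) \left(-1\right) + \frac{2^{2}}{4} + \frac{1}{4} \cdot 2 \left(-1\right)\right) 2 = 12 + \left(\frac{35}{4} + \frac{1}{4} \cdot 4 - \frac{1}{2}\right) 2 = 12 + \left(\frac{35}{4} + 1 - \frac{1}{2}\right) 2 = 12 + \frac{37}{4} \cdot 2 = 12 + \frac{37}{2} = \frac{61}{2}$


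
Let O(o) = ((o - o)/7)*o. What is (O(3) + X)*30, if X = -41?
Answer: -1230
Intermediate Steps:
O(o) = 0 (O(o) = (0*(⅐))*o = 0*o = 0)
(O(3) + X)*30 = (0 - 41)*30 = -41*30 = -1230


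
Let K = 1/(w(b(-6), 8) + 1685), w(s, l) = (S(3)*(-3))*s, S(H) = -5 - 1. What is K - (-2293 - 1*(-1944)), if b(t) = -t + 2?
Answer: 638322/1829 ≈ 349.00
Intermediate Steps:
b(t) = 2 - t
S(H) = -6
w(s, l) = 18*s (w(s, l) = (-6*(-3))*s = 18*s)
K = 1/1829 (K = 1/(18*(2 - 1*(-6)) + 1685) = 1/(18*(2 + 6) + 1685) = 1/(18*8 + 1685) = 1/(144 + 1685) = 1/1829 ≈ 0.00054675)
K - (-2293 - 1*(-1944)) = 1/1829 - (-2293 - 1*(-1944)) = 1/1829 - (-2293 + 1944) = 1/1829 - 1*(-349) = 1/1829 + 349 = 638322/1829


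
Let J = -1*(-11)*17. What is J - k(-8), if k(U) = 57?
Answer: 130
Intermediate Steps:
J = 187 (J = 11*17 = 187)
J - k(-8) = 187 - 1*57 = 187 - 57 = 130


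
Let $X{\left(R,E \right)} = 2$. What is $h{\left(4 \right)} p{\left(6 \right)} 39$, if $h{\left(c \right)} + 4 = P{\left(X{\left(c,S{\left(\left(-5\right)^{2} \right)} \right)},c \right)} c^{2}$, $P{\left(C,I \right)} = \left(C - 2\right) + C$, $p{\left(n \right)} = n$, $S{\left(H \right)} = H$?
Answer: $6552$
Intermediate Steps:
$P{\left(C,I \right)} = -2 + 2 C$ ($P{\left(C,I \right)} = \left(-2 + C\right) + C = -2 + 2 C$)
$h{\left(c \right)} = -4 + 2 c^{2}$ ($h{\left(c \right)} = -4 + \left(-2 + 2 \cdot 2\right) c^{2} = -4 + \left(-2 + 4\right) c^{2} = -4 + 2 c^{2}$)
$h{\left(4 \right)} p{\left(6 \right)} 39 = \left(-4 + 2 \cdot 4^{2}\right) 6 \cdot 39 = \left(-4 + 2 \cdot 16\right) 6 \cdot 39 = \left(-4 + 32\right) 6 \cdot 39 = 28 \cdot 6 \cdot 39 = 168 \cdot 39 = 6552$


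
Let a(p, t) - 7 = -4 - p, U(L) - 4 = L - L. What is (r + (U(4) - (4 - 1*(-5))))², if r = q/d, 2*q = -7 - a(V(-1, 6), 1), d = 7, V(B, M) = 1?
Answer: 6241/196 ≈ 31.842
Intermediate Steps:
U(L) = 4 (U(L) = 4 + (L - L) = 4 + 0 = 4)
a(p, t) = 3 - p (a(p, t) = 7 + (-4 - p) = 3 - p)
q = -9/2 (q = (-7 - (3 - 1*1))/2 = (-7 - (3 - 1))/2 = (-7 - 1*2)/2 = (-7 - 2)/2 = (½)*(-9) = -9/2 ≈ -4.5000)
r = -9/14 (r = -9/2/7 = -9/2*⅐ = -9/14 ≈ -0.64286)
(r + (U(4) - (4 - 1*(-5))))² = (-9/14 + (4 - (4 - 1*(-5))))² = (-9/14 + (4 - (4 + 5)))² = (-9/14 + (4 - 1*9))² = (-9/14 + (4 - 9))² = (-9/14 - 5)² = (-79/14)² = 6241/196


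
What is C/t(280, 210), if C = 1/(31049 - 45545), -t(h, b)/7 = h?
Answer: 1/28412160 ≈ 3.5196e-8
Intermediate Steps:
t(h, b) = -7*h
C = -1/14496 (C = 1/(-14496) = -1/14496 ≈ -6.8985e-5)
C/t(280, 210) = -1/(14496*((-7*280))) = -1/14496/(-1960) = -1/14496*(-1/1960) = 1/28412160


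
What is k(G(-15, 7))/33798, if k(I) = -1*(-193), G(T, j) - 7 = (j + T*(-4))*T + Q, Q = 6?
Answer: 193/33798 ≈ 0.0057104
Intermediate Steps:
G(T, j) = 13 + T*(j - 4*T) (G(T, j) = 7 + ((j + T*(-4))*T + 6) = 7 + ((j - 4*T)*T + 6) = 7 + (T*(j - 4*T) + 6) = 7 + (6 + T*(j - 4*T)) = 13 + T*(j - 4*T))
k(I) = 193
k(G(-15, 7))/33798 = 193/33798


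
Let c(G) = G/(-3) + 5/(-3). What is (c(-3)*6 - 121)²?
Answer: 15625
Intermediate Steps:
c(G) = -5/3 - G/3 (c(G) = G*(-⅓) + 5*(-⅓) = -G/3 - 5/3 = -5/3 - G/3)
(c(-3)*6 - 121)² = ((-5/3 - ⅓*(-3))*6 - 121)² = ((-5/3 + 1)*6 - 121)² = (-⅔*6 - 121)² = (-4 - 121)² = (-125)² = 15625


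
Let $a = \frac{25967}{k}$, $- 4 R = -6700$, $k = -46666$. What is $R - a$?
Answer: $\frac{78191517}{46666} \approx 1675.6$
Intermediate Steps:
$R = 1675$ ($R = \left(- \frac{1}{4}\right) \left(-6700\right) = 1675$)
$a = - \frac{25967}{46666}$ ($a = \frac{25967}{-46666} = 25967 \left(- \frac{1}{46666}\right) = - \frac{25967}{46666} \approx -0.55644$)
$R - a = 1675 - - \frac{25967}{46666} = 1675 + \frac{25967}{46666} = \frac{78191517}{46666}$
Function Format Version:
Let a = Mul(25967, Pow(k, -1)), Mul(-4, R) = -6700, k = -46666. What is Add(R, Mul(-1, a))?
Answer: Rational(78191517, 46666) ≈ 1675.6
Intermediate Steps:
R = 1675 (R = Mul(Rational(-1, 4), -6700) = 1675)
a = Rational(-25967, 46666) (a = Mul(25967, Pow(-46666, -1)) = Mul(25967, Rational(-1, 46666)) = Rational(-25967, 46666) ≈ -0.55644)
Add(R, Mul(-1, a)) = Add(1675, Mul(-1, Rational(-25967, 46666))) = Add(1675, Rational(25967, 46666)) = Rational(78191517, 46666)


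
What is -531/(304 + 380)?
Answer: -59/76 ≈ -0.77632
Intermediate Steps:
-531/(304 + 380) = -531/684 = -531*1/684 = -59/76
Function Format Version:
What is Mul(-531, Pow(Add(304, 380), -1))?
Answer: Rational(-59, 76) ≈ -0.77632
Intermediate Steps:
Mul(-531, Pow(Add(304, 380), -1)) = Mul(-531, Pow(684, -1)) = Mul(-531, Rational(1, 684)) = Rational(-59, 76)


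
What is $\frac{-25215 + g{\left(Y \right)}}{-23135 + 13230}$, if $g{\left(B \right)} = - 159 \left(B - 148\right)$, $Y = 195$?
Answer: $\frac{32688}{9905} \approx 3.3002$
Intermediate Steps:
$g{\left(B \right)} = 23532 - 159 B$ ($g{\left(B \right)} = - 159 \left(-148 + B\right) = 23532 - 159 B$)
$\frac{-25215 + g{\left(Y \right)}}{-23135 + 13230} = \frac{-25215 + \left(23532 - 31005\right)}{-23135 + 13230} = \frac{-25215 + \left(23532 - 31005\right)}{-9905} = \left(-25215 - 7473\right) \left(- \frac{1}{9905}\right) = \left(-32688\right) \left(- \frac{1}{9905}\right) = \frac{32688}{9905}$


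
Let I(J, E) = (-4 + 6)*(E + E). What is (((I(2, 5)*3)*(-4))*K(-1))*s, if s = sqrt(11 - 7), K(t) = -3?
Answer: 1440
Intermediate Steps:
I(J, E) = 4*E (I(J, E) = 2*(2*E) = 4*E)
s = 2 (s = sqrt(4) = 2)
(((I(2, 5)*3)*(-4))*K(-1))*s = ((((4*5)*3)*(-4))*(-3))*2 = (((20*3)*(-4))*(-3))*2 = ((60*(-4))*(-3))*2 = -240*(-3)*2 = 720*2 = 1440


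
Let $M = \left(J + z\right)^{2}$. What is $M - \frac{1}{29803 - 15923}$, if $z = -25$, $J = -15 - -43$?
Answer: $\frac{124919}{13880} \approx 8.9999$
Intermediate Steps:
$J = 28$ ($J = -15 + 43 = 28$)
$M = 9$ ($M = \left(28 - 25\right)^{2} = 3^{2} = 9$)
$M - \frac{1}{29803 - 15923} = 9 - \frac{1}{29803 - 15923} = 9 - \frac{1}{13880} = \frac{124919}{13880}$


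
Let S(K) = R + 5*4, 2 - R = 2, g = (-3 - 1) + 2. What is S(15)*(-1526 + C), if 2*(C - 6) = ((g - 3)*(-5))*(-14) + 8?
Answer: -33820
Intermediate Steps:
g = -2 (g = -4 + 2 = -2)
R = 0 (R = 2 - 1*2 = 2 - 2 = 0)
S(K) = 20 (S(K) = 0 + 5*4 = 0 + 20 = 20)
C = -165 (C = 6 + (((-2 - 3)*(-5))*(-14) + 8)/2 = 6 + (-5*(-5)*(-14) + 8)/2 = 6 + (25*(-14) + 8)/2 = 6 + (-350 + 8)/2 = 6 + (½)*(-342) = 6 - 171 = -165)
S(15)*(-1526 + C) = 20*(-1526 - 165) = 20*(-1691) = -33820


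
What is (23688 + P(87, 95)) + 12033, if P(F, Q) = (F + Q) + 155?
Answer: 36058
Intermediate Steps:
P(F, Q) = 155 + F + Q
(23688 + P(87, 95)) + 12033 = (23688 + (155 + 87 + 95)) + 12033 = (23688 + 337) + 12033 = 24025 + 12033 = 36058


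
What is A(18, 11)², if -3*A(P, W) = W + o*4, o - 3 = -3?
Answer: 121/9 ≈ 13.444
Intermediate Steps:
o = 0 (o = 3 - 3 = 0)
A(P, W) = -W/3 (A(P, W) = -(W + 0*4)/3 = -(W + 0)/3 = -W/3)
A(18, 11)² = (-⅓*11)² = (-11/3)² = 121/9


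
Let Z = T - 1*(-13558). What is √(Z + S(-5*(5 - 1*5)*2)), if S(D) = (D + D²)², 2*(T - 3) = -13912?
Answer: √6605 ≈ 81.271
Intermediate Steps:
T = -6953 (T = 3 + (½)*(-13912) = 3 - 6956 = -6953)
Z = 6605 (Z = -6953 - 1*(-13558) = -6953 + 13558 = 6605)
√(Z + S(-5*(5 - 1*5)*2)) = √(6605 + (-5*(5 - 1*5)*2)²*(1 - 5*(5 - 1*5)*2)²) = √(6605 + (-5*(5 - 5)*2)²*(1 - 5*(5 - 5)*2)²) = √(6605 + (-5*0*2)²*(1 - 5*0*2)²) = √(6605 + (0*2)²*(1 + 0*2)²) = √(6605 + 0²*(1 + 0)²) = √(6605 + 0*1²) = √(6605 + 0*1) = √(6605 + 0) = √6605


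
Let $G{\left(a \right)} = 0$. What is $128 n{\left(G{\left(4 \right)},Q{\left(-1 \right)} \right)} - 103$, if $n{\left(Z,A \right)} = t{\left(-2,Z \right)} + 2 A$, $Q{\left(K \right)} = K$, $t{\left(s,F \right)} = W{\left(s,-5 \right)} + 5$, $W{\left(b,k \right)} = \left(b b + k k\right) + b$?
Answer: $3737$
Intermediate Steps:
$W{\left(b,k \right)} = b + b^{2} + k^{2}$ ($W{\left(b,k \right)} = \left(b^{2} + k^{2}\right) + b = b + b^{2} + k^{2}$)
$t{\left(s,F \right)} = 30 + s + s^{2}$ ($t{\left(s,F \right)} = \left(s + s^{2} + \left(-5\right)^{2}\right) + 5 = \left(s + s^{2} + 25\right) + 5 = \left(25 + s + s^{2}\right) + 5 = 30 + s + s^{2}$)
$n{\left(Z,A \right)} = 32 + 2 A$ ($n{\left(Z,A \right)} = \left(30 - 2 + \left(-2\right)^{2}\right) + 2 A = \left(30 - 2 + 4\right) + 2 A = 32 + 2 A$)
$128 n{\left(G{\left(4 \right)},Q{\left(-1 \right)} \right)} - 103 = 128 \left(32 + 2 \left(-1\right)\right) - 103 = 128 \left(32 - 2\right) - 103 = 128 \cdot 30 - 103 = 3840 - 103 = 3737$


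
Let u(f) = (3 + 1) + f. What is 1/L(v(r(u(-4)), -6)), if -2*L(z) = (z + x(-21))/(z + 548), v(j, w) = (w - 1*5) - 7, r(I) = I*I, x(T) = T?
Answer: 1060/39 ≈ 27.179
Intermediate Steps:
u(f) = 4 + f
r(I) = I²
v(j, w) = -12 + w (v(j, w) = (w - 5) - 7 = (-5 + w) - 7 = -12 + w)
L(z) = -(-21 + z)/(2*(548 + z)) (L(z) = -(z - 21)/(2*(z + 548)) = -(-21 + z)/(2*(548 + z)))
1/L(v(r(u(-4)), -6)) = 1/((21 - (-12 - 6))/(2*(548 + (-12 - 6)))) = 1/((21 - 1*(-18))/(2*(548 - 18))) = 1/((½)*(21 + 18)/530) = 1/((½)*(1/530)*39) = 1/(39/1060) = 1060/39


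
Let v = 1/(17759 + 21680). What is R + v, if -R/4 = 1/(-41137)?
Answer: 198893/1622402143 ≈ 0.00012259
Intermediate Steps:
R = 4/41137 (R = -4/(-41137) = -4*(-1/41137) = 4/41137 ≈ 9.7236e-5)
v = 1/39439 ≈ 2.5356e-5
R + v = 4/41137 + 1/39439 = 198893/1622402143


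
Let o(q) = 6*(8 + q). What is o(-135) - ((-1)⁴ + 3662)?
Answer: -4425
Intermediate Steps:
o(q) = 48 + 6*q
o(-135) - ((-1)⁴ + 3662) = (48 + 6*(-135)) - ((-1)⁴ + 3662) = (48 - 810) - (1 + 3662) = -762 - 1*3663 = -762 - 3663 = -4425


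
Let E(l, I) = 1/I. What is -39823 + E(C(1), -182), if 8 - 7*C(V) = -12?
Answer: -7247787/182 ≈ -39823.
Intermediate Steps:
C(V) = 20/7 (C(V) = 8/7 - 1/7*(-12) = 8/7 + 12/7 = 20/7)
-39823 + E(C(1), -182) = -39823 + 1/(-182) = -39823 - 1/182 = -7247787/182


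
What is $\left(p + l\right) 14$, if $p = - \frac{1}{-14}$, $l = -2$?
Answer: $-27$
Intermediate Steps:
$p = \frac{1}{14}$ ($p = \left(-1\right) \left(- \frac{1}{14}\right) = \frac{1}{14} \approx 0.071429$)
$\left(p + l\right) 14 = \left(\frac{1}{14} - 2\right) 14 = \left(- \frac{27}{14}\right) 14 = -27$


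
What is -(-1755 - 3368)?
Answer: 5123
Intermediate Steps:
-(-1755 - 3368) = -1*(-5123) = 5123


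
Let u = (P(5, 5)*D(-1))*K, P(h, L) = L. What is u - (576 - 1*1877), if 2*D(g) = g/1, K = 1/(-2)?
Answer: 5209/4 ≈ 1302.3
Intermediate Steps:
K = -1/2 ≈ -0.50000
D(g) = g/2 (D(g) = (g/1)/2 = (g*1)/2 = g/2)
u = 5/4 (u = (5*((1/2)*(-1)))*(-1/2) = (5*(-1/2))*(-1/2) = -5/2*(-1/2) = 5/4 ≈ 1.2500)
u - (576 - 1*1877) = 5/4 - (576 - 1*1877) = 5/4 - (576 - 1877) = 5/4 - 1*(-1301) = 5/4 + 1301 = 5209/4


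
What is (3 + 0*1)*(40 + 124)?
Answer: 492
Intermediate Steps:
(3 + 0*1)*(40 + 124) = (3 + 0)*164 = 3*164 = 492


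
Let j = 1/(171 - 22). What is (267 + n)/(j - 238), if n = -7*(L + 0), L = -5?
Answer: -44998/35461 ≈ -1.2689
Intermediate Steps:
j = 1/149 ≈ 0.0067114
n = 35 (n = -7*(-5 + 0) = -7*(-5) = 35)
(267 + n)/(j - 238) = (267 + 35)/(1/149 - 238) = 302/(-35461/149) = 302*(-149/35461) = -44998/35461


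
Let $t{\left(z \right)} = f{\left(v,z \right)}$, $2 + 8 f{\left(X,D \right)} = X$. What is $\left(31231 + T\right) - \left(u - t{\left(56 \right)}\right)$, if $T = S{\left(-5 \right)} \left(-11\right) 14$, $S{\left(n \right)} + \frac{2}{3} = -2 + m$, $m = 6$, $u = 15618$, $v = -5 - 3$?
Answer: $\frac{181181}{12} \approx 15098.0$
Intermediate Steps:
$v = -8$ ($v = -5 - 3 = -8$)
$f{\left(X,D \right)} = - \frac{1}{4} + \frac{X}{8}$
$t{\left(z \right)} = - \frac{5}{4}$ ($t{\left(z \right)} = - \frac{1}{4} + \frac{1}{8} \left(-8\right) = - \frac{1}{4} - 1 = - \frac{5}{4}$)
$S{\left(n \right)} = \frac{10}{3}$ ($S{\left(n \right)} = - \frac{2}{3} + \left(-2 + 6\right) = - \frac{2}{3} + 4 = \frac{10}{3}$)
$T = - \frac{1540}{3}$ ($T = \frac{10}{3} \left(-11\right) 14 = \left(- \frac{110}{3}\right) 14 = - \frac{1540}{3} \approx -513.33$)
$\left(31231 + T\right) - \left(u - t{\left(56 \right)}\right) = \left(31231 - \frac{1540}{3}\right) - \frac{62477}{4} = \frac{92153}{3} - \frac{62477}{4} = \frac{181181}{12}$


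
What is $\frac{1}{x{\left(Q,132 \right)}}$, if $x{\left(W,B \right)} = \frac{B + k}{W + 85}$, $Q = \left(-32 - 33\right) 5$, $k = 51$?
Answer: $- \frac{80}{61} \approx -1.3115$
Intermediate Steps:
$Q = -325$ ($Q = \left(-32 - 33\right) 5 = \left(-65\right) 5 = -325$)
$x{\left(W,B \right)} = \frac{51 + B}{85 + W}$ ($x{\left(W,B \right)} = \frac{B + 51}{W + 85} = \frac{51 + B}{85 + W}$)
$\frac{1}{x{\left(Q,132 \right)}} = \frac{1}{\frac{1}{85 - 325} \left(51 + 132\right)} = \frac{1}{\frac{1}{-240} \cdot 183} = \frac{1}{\left(- \frac{1}{240}\right) 183} = \frac{1}{- \frac{61}{80}} = - \frac{80}{61}$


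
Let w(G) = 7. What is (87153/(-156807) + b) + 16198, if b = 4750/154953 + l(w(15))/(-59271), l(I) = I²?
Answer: 45471325766059750/2807309688057 ≈ 16197.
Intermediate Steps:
b = 91314851/3061406421 (b = 4750/154953 + 7²/(-59271) = 4750*(1/154953) + 49*(-1/59271) = 4750/154953 - 49/59271 = 91314851/3061406421 ≈ 0.029828)
(87153/(-156807) + b) + 16198 = (87153/(-156807) + 91314851/3061406421) + 16198 = (87153*(-1/156807) + 91314851/3061406421) + 16198 = (-1529/2751 + 91314851/3061406421) + 16198 = -1476561087536/2807309688057 + 16198 = 45471325766059750/2807309688057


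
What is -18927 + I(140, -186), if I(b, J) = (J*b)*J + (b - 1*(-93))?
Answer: 4824746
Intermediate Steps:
I(b, J) = 93 + b + b*J² (I(b, J) = b*J² + (b + 93) = b*J² + (93 + b) = 93 + b + b*J²)
-18927 + I(140, -186) = -18927 + (93 + 140 + 140*(-186)²) = -18927 + (93 + 140 + 140*34596) = -18927 + (93 + 140 + 4843440) = -18927 + 4843673 = 4824746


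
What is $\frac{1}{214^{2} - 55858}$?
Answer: $- \frac{1}{10062} \approx -9.9384 \cdot 10^{-5}$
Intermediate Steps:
$\frac{1}{214^{2} - 55858} = \frac{1}{45796 - 55858} = \frac{1}{-10062} = - \frac{1}{10062}$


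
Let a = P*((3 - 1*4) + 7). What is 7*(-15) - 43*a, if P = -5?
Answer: 1185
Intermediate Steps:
a = -30 (a = -5*((3 - 1*4) + 7) = -5*((3 - 4) + 7) = -5*(-1 + 7) = -5*6 = -30)
7*(-15) - 43*a = 7*(-15) - 43*(-30) = -105 + 1290 = 1185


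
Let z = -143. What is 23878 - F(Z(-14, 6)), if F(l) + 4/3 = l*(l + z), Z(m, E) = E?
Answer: 74104/3 ≈ 24701.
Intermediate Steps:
F(l) = -4/3 + l*(-143 + l) (F(l) = -4/3 + l*(l - 143) = -4/3 + l*(-143 + l))
23878 - F(Z(-14, 6)) = 23878 - (-4/3 + 6² - 143*6) = 23878 - (-4/3 + 36 - 858) = 23878 - 1*(-2470/3) = 23878 + 2470/3 = 74104/3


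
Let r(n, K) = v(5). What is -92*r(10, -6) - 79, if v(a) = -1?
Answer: 13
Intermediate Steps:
r(n, K) = -1
-92*r(10, -6) - 79 = -92*(-1) - 79 = 92 - 79 = 13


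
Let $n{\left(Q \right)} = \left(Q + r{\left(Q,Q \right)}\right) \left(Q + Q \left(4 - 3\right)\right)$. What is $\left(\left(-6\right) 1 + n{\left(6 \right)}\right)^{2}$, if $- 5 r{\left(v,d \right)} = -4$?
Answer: $\frac{142884}{25} \approx 5715.4$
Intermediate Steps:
$r{\left(v,d \right)} = \frac{4}{5}$ ($r{\left(v,d \right)} = \left(- \frac{1}{5}\right) \left(-4\right) = \frac{4}{5}$)
$n{\left(Q \right)} = 2 Q \left(\frac{4}{5} + Q\right)$ ($n{\left(Q \right)} = \left(Q + \frac{4}{5}\right) \left(Q + Q \left(4 - 3\right)\right) = \left(\frac{4}{5} + Q\right) \left(Q + Q 1\right) = \left(\frac{4}{5} + Q\right) \left(Q + Q\right) = \left(\frac{4}{5} + Q\right) 2 Q = 2 Q \left(\frac{4}{5} + Q\right)$)
$\left(\left(-6\right) 1 + n{\left(6 \right)}\right)^{2} = \left(\left(-6\right) 1 + \frac{2}{5} \cdot 6 \left(4 + 5 \cdot 6\right)\right)^{2} = \left(-6 + \frac{2}{5} \cdot 6 \left(4 + 30\right)\right)^{2} = \left(-6 + \frac{2}{5} \cdot 6 \cdot 34\right)^{2} = \left(-6 + \frac{408}{5}\right)^{2} = \left(\frac{378}{5}\right)^{2} = \frac{142884}{25}$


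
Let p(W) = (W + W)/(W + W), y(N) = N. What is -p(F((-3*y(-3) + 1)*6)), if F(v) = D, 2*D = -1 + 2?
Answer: -1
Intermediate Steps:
D = ½ (D = (-1 + 2)/2 = (½)*1 = ½ ≈ 0.50000)
F(v) = ½
p(W) = 1 (p(W) = (2*W)/((2*W)) = (2*W)*(1/(2*W)) = 1)
-p(F((-3*y(-3) + 1)*6)) = -1*1 = -1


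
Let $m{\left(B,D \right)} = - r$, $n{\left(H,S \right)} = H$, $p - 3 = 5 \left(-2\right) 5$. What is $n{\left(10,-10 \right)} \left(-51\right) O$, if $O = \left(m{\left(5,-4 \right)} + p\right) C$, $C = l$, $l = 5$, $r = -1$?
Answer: $117300$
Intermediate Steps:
$p = -47$ ($p = 3 + 5 \left(-2\right) 5 = 3 - 50 = -47$)
$C = 5$
$m{\left(B,D \right)} = 1$ ($m{\left(B,D \right)} = \left(-1\right) \left(-1\right) = 1$)
$O = -230$ ($O = \left(1 - 47\right) 5 = \left(-46\right) 5 = -230$)
$n{\left(10,-10 \right)} \left(-51\right) O = 10 \left(-51\right) \left(-230\right) = \left(-510\right) \left(-230\right) = 117300$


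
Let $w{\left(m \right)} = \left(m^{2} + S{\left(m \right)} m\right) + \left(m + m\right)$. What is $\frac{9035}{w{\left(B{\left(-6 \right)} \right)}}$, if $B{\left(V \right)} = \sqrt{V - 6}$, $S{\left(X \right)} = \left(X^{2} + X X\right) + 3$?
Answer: $- \frac{9035}{373} + \frac{171665 i \sqrt{3}}{2238} \approx -24.223 + 132.86 i$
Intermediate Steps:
$S{\left(X \right)} = 3 + 2 X^{2}$ ($S{\left(X \right)} = \left(X^{2} + X^{2}\right) + 3 = 2 X^{2} + 3 = 3 + 2 X^{2}$)
$B{\left(V \right)} = \sqrt{-6 + V}$
$w{\left(m \right)} = m^{2} + 2 m + m \left(3 + 2 m^{2}\right)$ ($w{\left(m \right)} = \left(m^{2} + \left(3 + 2 m^{2}\right) m\right) + \left(m + m\right) = \left(m^{2} + m \left(3 + 2 m^{2}\right)\right) + 2 m = m^{2} + 2 m + m \left(3 + 2 m^{2}\right)$)
$\frac{9035}{w{\left(B{\left(-6 \right)} \right)}} = \frac{9035}{\sqrt{-6 - 6} \left(5 + \sqrt{-6 - 6} + 2 \left(\sqrt{-6 - 6}\right)^{2}\right)} = \frac{9035}{\sqrt{-12} \left(5 + \sqrt{-12} + 2 \left(\sqrt{-12}\right)^{2}\right)} = \frac{9035}{2 i \sqrt{3} \left(5 + 2 i \sqrt{3} + 2 \left(2 i \sqrt{3}\right)^{2}\right)} = \frac{9035}{2 i \sqrt{3} \left(5 + 2 i \sqrt{3} + 2 \left(-12\right)\right)} = \frac{9035}{2 i \sqrt{3} \left(5 + 2 i \sqrt{3} - 24\right)} = \frac{9035}{2 i \sqrt{3} \left(-19 + 2 i \sqrt{3}\right)} = 9035 \left(- \frac{i \sqrt{3}}{6 \left(-19 + 2 i \sqrt{3}\right)}\right) = - \frac{9035 i \sqrt{3}}{6 \left(-19 + 2 i \sqrt{3}\right)}$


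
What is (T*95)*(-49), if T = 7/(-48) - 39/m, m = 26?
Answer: 367745/48 ≈ 7661.4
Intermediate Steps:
T = -79/48 (T = 7/(-48) - 39/26 = 7*(-1/48) - 39*1/26 = -7/48 - 3/2 = -79/48 ≈ -1.6458)
(T*95)*(-49) = -79/48*95*(-49) = -7505/48*(-49) = 367745/48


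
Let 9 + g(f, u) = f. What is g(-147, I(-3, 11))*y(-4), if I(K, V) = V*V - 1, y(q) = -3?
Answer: 468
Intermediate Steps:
I(K, V) = -1 + V² (I(K, V) = V² - 1 = -1 + V²)
g(f, u) = -9 + f
g(-147, I(-3, 11))*y(-4) = (-9 - 147)*(-3) = -156*(-3) = 468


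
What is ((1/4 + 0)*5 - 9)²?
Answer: 961/16 ≈ 60.063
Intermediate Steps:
((1/4 + 0)*5 - 9)² = ((¼ + 0)*5 - 9)² = ((¼)*5 - 9)² = (5/4 - 9)² = (-31/4)² = 961/16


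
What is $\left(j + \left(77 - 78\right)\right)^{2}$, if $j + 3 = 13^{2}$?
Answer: $27225$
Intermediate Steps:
$j = 166$ ($j = -3 + 13^{2} = -3 + 169 = 166$)
$\left(j + \left(77 - 78\right)\right)^{2} = \left(166 + \left(77 - 78\right)\right)^{2} = \left(166 - 1\right)^{2} = 165^{2} = 27225$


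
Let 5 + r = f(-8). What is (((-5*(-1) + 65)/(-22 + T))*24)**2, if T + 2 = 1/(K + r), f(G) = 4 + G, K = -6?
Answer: 635040000/130321 ≈ 4872.9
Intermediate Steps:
r = -9 (r = -5 + (4 - 8) = -5 - 4 = -9)
T = -31/15 (T = -2 + 1/(-6 - 9) = -2 + 1/(-15) = -2 - 1/15 = -31/15 ≈ -2.0667)
(((-5*(-1) + 65)/(-22 + T))*24)**2 = (((-5*(-1) + 65)/(-22 - 31/15))*24)**2 = (((5 + 65)/(-361/15))*24)**2 = ((70*(-15/361))*24)**2 = (-1050/361*24)**2 = (-25200/361)**2 = 635040000/130321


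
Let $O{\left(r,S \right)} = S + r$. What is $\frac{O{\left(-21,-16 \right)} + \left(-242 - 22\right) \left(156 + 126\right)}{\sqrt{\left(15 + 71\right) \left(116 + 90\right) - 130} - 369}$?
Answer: $\frac{610777}{2635} + \frac{14897 \sqrt{1954}}{7905} \approx 315.1$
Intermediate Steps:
$\frac{O{\left(-21,-16 \right)} + \left(-242 - 22\right) \left(156 + 126\right)}{\sqrt{\left(15 + 71\right) \left(116 + 90\right) - 130} - 369} = \frac{\left(-16 - 21\right) + \left(-242 - 22\right) \left(156 + 126\right)}{\sqrt{\left(15 + 71\right) \left(116 + 90\right) - 130} - 369} = \frac{-37 - 74448}{\sqrt{86 \cdot 206 - 130} - 369} = \frac{-37 - 74448}{\sqrt{17716 - 130} - 369} = - \frac{74485}{\sqrt{17586} - 369} = - \frac{74485}{3 \sqrt{1954} - 369} = - \frac{74485}{-369 + 3 \sqrt{1954}}$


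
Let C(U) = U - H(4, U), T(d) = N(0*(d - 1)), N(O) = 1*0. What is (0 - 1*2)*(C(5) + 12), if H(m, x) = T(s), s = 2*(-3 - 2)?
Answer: -34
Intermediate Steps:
s = -10 (s = 2*(-5) = -10)
N(O) = 0
T(d) = 0
H(m, x) = 0
C(U) = U (C(U) = U - 1*0 = U + 0 = U)
(0 - 1*2)*(C(5) + 12) = (0 - 1*2)*(5 + 12) = (0 - 2)*17 = -2*17 = -34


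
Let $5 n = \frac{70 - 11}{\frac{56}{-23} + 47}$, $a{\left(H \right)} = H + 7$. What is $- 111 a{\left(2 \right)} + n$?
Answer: $- \frac{5118518}{5125} \approx -998.74$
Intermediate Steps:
$a{\left(H \right)} = 7 + H$
$n = \frac{1357}{5125}$ ($n = \frac{\left(70 - 11\right) \frac{1}{\frac{56}{-23} + 47}}{5} = \frac{59 \frac{1}{56 \left(- \frac{1}{23}\right) + 47}}{5} = \frac{59 \frac{1}{- \frac{56}{23} + 47}}{5} = \frac{59 \frac{1}{\frac{1025}{23}}}{5} = \frac{59 \cdot \frac{23}{1025}}{5} = \frac{1}{5} \cdot \frac{1357}{1025} = \frac{1357}{5125} \approx 0.26478$)
$- 111 a{\left(2 \right)} + n = - 111 \left(7 + 2\right) + \frac{1357}{5125} = \left(-111\right) 9 + \frac{1357}{5125} = -999 + \frac{1357}{5125} = - \frac{5118518}{5125}$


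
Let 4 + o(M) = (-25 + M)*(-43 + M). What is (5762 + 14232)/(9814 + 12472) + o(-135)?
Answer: 317318065/11143 ≈ 28477.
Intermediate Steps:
o(M) = -4 + (-43 + M)*(-25 + M) (o(M) = -4 + (-25 + M)*(-43 + M) = -4 + (-43 + M)*(-25 + M))
(5762 + 14232)/(9814 + 12472) + o(-135) = (5762 + 14232)/(9814 + 12472) + (1071 + (-135)² - 68*(-135)) = 19994/22286 + (1071 + 18225 + 9180) = 19994*(1/22286) + 28476 = 9997/11143 + 28476 = 317318065/11143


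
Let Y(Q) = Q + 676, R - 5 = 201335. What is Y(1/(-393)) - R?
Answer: -78860953/393 ≈ -2.0066e+5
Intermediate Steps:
R = 201340 (R = 5 + 201335 = 201340)
Y(Q) = 676 + Q
Y(1/(-393)) - R = (676 + 1/(-393)) - 1*201340 = (676 - 1/393) - 201340 = 265667/393 - 201340 = -78860953/393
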